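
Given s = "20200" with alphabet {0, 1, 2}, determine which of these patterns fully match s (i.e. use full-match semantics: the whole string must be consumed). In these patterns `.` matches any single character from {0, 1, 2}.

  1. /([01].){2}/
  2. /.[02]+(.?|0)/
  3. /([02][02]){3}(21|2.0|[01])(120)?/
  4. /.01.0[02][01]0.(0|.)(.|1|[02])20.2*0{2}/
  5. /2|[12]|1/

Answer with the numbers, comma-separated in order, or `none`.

1 → no match
2 → match
3 → no match
4 → no match
5 → no match

2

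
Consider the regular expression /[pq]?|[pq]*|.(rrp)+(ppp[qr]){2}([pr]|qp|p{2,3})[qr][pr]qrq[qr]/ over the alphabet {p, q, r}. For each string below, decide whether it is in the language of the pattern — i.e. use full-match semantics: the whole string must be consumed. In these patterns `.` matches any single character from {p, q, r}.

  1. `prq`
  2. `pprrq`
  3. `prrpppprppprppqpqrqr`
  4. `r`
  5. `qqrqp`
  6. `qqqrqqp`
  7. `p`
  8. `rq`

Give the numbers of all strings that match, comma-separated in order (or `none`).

3, 7

1 → no match
2 → no match
3 → match
4 → no match
5 → no match
6 → no match
7 → match
8 → no match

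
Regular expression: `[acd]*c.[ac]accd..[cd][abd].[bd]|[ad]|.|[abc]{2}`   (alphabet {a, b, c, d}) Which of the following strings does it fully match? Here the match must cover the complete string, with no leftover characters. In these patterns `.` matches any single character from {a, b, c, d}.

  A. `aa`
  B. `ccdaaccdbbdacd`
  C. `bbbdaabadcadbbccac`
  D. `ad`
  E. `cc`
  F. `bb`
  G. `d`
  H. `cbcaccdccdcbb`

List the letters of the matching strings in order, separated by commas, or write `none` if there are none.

A, B, E, F, G

A. `aa` → match
B → match
C → no match
D. `ad` → no match
E. `cc` → match
F. `bb` → match
G. `d` → match
H → no match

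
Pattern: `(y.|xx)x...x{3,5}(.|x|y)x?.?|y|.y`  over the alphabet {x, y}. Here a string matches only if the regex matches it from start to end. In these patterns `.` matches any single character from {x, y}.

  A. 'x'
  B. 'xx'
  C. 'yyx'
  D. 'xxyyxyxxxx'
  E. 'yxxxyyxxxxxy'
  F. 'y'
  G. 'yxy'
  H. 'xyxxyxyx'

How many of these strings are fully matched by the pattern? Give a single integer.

A → no match
B → no match
C → no match
D → no match
E → match
F → match
G → no match
H → no match
Total matched: 2

2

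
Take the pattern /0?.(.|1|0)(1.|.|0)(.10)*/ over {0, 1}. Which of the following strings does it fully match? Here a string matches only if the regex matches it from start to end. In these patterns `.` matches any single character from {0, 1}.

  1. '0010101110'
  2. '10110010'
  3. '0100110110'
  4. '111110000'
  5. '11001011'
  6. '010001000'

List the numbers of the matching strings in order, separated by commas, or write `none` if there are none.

1 → no match
2 → no match
3 → match
4 → no match
5 → no match
6 → no match

3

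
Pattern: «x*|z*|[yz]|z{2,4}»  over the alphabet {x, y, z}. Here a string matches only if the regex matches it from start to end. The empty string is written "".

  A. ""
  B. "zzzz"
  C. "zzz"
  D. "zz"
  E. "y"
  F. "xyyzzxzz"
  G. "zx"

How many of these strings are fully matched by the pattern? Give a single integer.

5

A → match
B → match
C → match
D → match
E → match
F → no match
G → no match
Total matched: 5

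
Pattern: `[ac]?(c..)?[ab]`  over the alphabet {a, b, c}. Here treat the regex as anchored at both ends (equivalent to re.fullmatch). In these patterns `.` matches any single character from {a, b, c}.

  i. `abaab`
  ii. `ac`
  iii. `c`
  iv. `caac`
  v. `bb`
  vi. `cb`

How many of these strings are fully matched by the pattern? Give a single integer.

i. `abaab` → no match
ii. `ac` → no match
iii. `c` → no match
iv. `caac` → no match
v. `bb` → no match
vi. `cb` → match
Total matched: 1

1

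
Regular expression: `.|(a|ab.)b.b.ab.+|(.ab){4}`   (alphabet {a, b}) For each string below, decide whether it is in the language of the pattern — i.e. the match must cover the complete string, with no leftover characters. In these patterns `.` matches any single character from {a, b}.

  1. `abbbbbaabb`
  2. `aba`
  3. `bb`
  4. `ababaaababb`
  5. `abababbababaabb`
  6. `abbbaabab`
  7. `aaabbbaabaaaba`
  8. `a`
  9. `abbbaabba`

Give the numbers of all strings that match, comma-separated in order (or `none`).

1 → match
2 → no match
3 → no match
4 → no match
5 → match
6 → match
7 → no match
8 → match
9 → match

1, 5, 6, 8, 9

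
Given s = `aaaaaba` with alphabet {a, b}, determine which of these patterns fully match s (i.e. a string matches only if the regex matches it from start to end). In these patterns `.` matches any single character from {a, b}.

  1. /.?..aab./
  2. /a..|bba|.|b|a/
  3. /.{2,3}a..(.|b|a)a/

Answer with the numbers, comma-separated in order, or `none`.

1 → match
2 → no match
3 → match

1, 3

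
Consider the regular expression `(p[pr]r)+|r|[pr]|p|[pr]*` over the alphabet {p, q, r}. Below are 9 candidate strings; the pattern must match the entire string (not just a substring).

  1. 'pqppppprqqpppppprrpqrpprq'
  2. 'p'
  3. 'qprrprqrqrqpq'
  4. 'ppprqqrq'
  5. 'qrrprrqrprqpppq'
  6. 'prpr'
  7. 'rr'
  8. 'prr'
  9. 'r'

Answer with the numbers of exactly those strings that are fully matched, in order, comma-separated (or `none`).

2, 6, 7, 8, 9

1 → no match
2 → match
3 → no match
4 → no match
5 → no match
6 → match
7 → match
8 → match
9 → match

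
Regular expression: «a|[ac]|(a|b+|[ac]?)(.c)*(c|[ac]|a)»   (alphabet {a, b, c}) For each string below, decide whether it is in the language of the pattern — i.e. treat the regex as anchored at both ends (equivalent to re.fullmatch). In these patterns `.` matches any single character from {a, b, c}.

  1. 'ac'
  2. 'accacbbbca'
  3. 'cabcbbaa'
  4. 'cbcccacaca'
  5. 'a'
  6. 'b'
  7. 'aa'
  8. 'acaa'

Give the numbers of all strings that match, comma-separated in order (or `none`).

1, 4, 5, 7

1. 'ac' → match
2. 'accacbbbca' → no match
3. 'cabcbbaa' → no match
4. 'cbcccacaca' → match
5. 'a' → match
6. 'b' → no match
7. 'aa' → match
8. 'acaa' → no match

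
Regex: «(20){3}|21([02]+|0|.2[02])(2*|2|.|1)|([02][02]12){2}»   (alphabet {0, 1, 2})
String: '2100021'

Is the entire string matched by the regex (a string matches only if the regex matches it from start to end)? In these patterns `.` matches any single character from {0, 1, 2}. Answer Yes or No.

Yes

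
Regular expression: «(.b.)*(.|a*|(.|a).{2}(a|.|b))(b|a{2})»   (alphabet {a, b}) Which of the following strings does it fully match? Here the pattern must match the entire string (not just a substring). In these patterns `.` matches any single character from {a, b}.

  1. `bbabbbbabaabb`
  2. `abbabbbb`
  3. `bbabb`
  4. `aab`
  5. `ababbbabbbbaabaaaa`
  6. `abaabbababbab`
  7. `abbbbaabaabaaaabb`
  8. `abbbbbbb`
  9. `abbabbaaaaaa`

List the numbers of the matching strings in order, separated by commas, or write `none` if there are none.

2, 3, 4, 5, 6, 7, 8, 9

1 → no match
2 → match
3 → match
4 → match
5 → match
6 → match
7 → match
8 → match
9 → match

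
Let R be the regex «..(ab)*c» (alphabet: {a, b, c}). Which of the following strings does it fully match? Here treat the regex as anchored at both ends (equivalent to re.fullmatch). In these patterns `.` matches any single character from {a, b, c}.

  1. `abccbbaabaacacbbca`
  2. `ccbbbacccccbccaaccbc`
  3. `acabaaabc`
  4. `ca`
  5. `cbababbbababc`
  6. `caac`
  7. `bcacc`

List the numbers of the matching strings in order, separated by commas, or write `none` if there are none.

none

1 → no match — must end with `c`
2 → no match
3. `acabaaabc` → no match
4. `ca` → no match — must end with `c`
5 → no match
6. `caac` → no match
7. `bcacc` → no match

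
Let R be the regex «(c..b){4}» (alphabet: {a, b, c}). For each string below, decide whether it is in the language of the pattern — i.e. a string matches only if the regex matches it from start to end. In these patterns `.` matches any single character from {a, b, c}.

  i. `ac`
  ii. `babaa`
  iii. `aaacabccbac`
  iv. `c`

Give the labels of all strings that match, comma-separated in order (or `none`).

i → no match — must start with `c`
ii → no match — must start with `c`
iii → no match — must start with `c`
iv → no match — must end with `b`

none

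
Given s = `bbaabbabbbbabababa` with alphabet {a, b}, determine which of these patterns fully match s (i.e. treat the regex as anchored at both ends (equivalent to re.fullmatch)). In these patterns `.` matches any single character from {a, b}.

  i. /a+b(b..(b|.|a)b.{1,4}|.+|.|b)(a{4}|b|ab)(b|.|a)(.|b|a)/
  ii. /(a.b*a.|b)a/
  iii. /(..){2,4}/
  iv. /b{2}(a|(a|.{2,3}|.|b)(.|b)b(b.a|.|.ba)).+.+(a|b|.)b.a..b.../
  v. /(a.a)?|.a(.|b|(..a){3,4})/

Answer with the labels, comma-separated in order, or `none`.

iv

i → no match — must start with `a`
ii → no match
iii → no match
iv → match
v → no match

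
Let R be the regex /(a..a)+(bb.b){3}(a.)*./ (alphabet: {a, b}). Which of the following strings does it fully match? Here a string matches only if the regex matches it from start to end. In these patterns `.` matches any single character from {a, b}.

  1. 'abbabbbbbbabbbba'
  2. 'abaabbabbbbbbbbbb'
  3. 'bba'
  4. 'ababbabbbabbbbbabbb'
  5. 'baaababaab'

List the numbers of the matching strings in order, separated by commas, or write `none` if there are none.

1 → no match
2 → match
3 → no match — must start with 'a'
4 → no match
5 → no match — must start with 'a'

2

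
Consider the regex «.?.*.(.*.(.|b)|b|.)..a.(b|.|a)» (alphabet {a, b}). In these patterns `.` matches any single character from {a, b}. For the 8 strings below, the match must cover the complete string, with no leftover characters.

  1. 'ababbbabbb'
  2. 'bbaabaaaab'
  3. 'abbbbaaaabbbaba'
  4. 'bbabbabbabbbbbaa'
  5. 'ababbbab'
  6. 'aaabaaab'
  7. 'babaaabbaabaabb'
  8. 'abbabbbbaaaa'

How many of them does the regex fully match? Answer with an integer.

1 → no match
2 → match
3 → match
4 → no match
5 → no match
6 → match
7 → match
8 → match
Total matched: 5

5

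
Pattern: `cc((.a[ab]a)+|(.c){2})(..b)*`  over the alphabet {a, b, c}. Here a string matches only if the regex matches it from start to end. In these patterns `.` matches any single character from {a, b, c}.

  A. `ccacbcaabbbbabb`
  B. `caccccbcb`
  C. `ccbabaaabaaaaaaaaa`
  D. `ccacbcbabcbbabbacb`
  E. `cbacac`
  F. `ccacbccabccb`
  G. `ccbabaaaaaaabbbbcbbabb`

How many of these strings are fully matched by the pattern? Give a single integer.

5

A → match
B → no match — must start with `cc`
C → match
D → match
E → no match — must start with `cc`
F → match
G → match
Total matched: 5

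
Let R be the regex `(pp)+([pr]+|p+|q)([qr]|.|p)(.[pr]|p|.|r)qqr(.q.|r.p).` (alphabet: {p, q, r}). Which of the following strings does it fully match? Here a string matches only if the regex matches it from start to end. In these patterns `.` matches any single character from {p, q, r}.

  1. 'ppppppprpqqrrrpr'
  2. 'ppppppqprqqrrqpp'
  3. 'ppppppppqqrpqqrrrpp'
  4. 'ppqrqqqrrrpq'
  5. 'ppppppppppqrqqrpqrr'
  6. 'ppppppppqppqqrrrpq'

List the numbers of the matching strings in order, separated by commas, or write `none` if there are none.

1, 2, 3, 4, 5, 6

1 → match
2 → match
3 → match
4. 'ppqrqqqrrrpq' → match
5 → match
6 → match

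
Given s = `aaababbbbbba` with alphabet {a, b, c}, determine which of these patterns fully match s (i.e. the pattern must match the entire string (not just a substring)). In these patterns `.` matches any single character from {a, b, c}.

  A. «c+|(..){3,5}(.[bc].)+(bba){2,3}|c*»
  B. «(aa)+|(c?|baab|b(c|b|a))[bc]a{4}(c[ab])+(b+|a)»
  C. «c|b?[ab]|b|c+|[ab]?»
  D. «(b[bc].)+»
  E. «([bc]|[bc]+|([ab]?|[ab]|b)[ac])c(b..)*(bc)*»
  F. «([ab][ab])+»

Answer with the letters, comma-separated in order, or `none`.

F

A → no match
B → no match
C → no match
D → no match — must start with `b`
E → no match
F → match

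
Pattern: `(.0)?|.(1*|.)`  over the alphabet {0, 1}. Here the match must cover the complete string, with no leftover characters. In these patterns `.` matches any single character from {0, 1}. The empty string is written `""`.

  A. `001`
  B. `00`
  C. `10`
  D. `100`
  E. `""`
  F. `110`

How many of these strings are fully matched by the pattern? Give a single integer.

A → no match
B → match
C → match
D → no match
E → match
F → no match
Total matched: 3

3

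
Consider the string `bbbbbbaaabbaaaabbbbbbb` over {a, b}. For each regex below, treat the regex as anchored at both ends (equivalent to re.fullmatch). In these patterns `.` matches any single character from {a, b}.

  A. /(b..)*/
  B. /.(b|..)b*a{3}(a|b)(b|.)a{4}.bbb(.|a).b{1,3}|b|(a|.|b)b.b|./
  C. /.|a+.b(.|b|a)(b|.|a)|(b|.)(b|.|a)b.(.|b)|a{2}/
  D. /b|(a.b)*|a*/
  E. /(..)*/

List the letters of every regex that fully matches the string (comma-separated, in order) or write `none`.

A → no match
B → match
C → no match
D → no match
E → match

B, E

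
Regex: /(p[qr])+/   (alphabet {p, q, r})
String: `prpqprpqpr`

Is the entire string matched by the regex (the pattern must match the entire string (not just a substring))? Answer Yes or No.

Yes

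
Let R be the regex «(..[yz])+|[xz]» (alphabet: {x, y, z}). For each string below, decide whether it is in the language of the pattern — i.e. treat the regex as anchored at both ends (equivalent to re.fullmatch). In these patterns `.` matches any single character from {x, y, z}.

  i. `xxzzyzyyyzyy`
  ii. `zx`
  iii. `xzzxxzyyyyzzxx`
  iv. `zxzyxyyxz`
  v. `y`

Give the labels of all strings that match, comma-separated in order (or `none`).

i, iv

i → match
ii → no match
iii → no match
iv → match
v → no match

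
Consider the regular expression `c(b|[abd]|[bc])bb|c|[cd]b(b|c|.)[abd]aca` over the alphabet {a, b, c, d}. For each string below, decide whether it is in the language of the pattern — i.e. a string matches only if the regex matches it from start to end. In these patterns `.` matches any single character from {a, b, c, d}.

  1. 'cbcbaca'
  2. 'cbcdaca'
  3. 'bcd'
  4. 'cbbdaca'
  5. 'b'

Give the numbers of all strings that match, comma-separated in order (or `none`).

1, 2, 4

1. 'cbcbaca' → match
2. 'cbcdaca' → match
3. 'bcd' → no match
4. 'cbbdaca' → match
5. 'b' → no match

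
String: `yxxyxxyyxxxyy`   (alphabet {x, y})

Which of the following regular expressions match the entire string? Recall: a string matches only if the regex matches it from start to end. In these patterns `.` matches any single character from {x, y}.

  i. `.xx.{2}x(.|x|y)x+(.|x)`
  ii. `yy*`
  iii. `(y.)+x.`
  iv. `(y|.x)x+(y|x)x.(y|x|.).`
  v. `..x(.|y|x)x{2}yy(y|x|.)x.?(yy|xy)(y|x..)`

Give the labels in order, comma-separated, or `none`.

v

i → no match
ii → no match
iii → no match
iv → no match
v → match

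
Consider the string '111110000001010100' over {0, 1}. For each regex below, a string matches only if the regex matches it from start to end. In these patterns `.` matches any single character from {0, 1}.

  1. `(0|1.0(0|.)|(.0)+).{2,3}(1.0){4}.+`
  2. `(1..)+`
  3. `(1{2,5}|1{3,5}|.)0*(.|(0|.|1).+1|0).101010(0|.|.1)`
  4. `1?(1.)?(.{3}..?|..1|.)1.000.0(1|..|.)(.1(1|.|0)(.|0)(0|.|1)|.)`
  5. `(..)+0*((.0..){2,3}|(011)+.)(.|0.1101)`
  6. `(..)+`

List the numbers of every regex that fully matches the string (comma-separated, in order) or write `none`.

1 → no match
2 → no match
3 → match
4 → no match
5 → match
6 → match

3, 5, 6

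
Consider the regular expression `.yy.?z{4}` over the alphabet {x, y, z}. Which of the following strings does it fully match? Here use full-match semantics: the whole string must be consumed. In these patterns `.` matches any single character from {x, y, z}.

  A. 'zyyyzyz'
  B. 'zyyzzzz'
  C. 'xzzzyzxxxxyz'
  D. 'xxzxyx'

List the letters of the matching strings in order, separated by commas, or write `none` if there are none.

B

A → no match
B → match
C → no match
D → no match — must end with 'z'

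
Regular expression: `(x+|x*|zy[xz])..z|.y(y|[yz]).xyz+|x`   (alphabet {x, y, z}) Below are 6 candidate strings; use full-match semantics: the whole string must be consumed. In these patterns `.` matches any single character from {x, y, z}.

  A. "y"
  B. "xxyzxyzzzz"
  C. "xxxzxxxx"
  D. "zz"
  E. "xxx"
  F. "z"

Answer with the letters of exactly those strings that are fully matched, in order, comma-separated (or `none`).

A → no match
B → no match
C → no match
D → no match
E → no match
F → no match

none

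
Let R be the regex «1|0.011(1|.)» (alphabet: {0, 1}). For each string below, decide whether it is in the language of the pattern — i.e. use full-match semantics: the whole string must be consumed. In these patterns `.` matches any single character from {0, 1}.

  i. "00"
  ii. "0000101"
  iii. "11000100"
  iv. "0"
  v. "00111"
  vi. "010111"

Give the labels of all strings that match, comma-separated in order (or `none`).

vi

i. "00" → no match
ii. "0000101" → no match
iii. "11000100" → no match
iv. "0" → no match
v. "00111" → no match
vi. "010111" → match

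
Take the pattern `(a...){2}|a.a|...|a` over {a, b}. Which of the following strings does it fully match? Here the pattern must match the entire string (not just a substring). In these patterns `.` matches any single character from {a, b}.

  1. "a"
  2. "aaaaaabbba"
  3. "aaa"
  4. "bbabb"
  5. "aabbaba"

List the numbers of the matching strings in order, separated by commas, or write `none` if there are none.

1. "a" → match
2. "aaaaaabbba" → no match
3. "aaa" → match
4. "bbabb" → no match
5. "aabbaba" → no match

1, 3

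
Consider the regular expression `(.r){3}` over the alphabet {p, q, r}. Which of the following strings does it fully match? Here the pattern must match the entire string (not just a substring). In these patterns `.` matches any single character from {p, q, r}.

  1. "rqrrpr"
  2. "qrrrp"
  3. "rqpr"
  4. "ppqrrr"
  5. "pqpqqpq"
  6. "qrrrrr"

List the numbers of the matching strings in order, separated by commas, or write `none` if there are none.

1 → no match
2 → no match — must end with "r"
3 → no match
4 → no match
5 → no match — must end with "r"
6 → match

6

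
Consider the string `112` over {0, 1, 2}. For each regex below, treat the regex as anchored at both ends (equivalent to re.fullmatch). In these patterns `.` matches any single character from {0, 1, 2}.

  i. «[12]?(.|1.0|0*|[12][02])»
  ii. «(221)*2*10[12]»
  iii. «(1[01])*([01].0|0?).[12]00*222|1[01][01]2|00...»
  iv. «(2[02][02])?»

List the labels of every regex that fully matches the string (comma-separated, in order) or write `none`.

i → match
ii → no match
iii → no match
iv → no match

i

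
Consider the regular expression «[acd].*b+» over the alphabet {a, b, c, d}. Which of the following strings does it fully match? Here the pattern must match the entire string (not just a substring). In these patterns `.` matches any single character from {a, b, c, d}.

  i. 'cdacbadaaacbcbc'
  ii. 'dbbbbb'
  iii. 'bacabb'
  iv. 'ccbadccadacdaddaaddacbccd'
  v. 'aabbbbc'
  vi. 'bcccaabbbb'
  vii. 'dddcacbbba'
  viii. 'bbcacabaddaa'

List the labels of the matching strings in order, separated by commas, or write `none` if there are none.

ii

i → no match — must end with 'b'
ii → match
iii → no match
iv → no match — must end with 'b'
v → no match — must end with 'b'
vi → no match
vii → no match — must end with 'b'
viii → no match — must end with 'b'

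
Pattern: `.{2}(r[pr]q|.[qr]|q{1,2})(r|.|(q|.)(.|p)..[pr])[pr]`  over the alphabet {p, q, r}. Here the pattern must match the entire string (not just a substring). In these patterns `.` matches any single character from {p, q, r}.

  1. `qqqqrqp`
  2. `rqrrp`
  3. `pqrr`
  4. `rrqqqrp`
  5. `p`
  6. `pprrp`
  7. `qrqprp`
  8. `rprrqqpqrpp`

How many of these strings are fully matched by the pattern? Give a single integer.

1. `qqqqrqp` → no match
2. `rqrrp` → no match
3. `pqrr` → no match
4. `rrqqqrp` → no match
5. `p` → no match
6. `pprrp` → no match
7. `qrqprp` → no match
8. `rprrqqpqrpp` → match
Total matched: 1

1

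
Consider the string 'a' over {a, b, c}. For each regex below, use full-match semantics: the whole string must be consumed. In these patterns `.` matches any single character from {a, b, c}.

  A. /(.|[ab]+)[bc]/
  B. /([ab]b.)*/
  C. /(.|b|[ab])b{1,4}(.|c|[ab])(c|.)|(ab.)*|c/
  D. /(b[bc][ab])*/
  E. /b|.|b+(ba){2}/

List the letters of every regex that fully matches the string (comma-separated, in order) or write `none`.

E

A → no match
B → no match
C → no match
D → no match
E → match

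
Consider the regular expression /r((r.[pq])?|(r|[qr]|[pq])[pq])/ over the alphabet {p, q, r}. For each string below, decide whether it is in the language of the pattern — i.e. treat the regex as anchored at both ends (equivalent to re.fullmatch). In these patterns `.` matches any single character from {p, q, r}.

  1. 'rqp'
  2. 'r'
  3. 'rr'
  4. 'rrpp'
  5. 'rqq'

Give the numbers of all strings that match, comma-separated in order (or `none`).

1, 2, 4, 5

1 → match
2 → match
3 → no match
4 → match
5 → match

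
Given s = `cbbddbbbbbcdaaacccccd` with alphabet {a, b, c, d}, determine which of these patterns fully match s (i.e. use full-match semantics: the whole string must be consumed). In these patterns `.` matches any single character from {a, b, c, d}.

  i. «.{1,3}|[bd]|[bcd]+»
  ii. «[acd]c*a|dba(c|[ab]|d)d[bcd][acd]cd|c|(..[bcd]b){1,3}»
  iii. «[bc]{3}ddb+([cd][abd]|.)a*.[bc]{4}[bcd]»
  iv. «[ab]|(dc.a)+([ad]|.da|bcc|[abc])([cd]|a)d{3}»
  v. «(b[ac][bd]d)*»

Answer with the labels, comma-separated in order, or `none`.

iii

i → no match
ii → no match
iii → match
iv → no match
v → no match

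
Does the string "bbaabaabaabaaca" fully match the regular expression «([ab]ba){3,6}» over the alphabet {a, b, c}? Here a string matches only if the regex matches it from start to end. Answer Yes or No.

Every match must end with "ba", but "bbaabaabaabaaca" does not.

No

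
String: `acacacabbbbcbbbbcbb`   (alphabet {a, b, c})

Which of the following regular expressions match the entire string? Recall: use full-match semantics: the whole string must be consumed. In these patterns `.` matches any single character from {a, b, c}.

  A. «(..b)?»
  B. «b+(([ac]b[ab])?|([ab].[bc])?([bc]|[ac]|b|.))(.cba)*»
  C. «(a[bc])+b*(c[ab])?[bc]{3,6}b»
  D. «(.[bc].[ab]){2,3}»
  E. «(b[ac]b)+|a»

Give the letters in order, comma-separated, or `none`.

A → no match
B → no match — must start with `b`
C → match
D → no match
E → no match

C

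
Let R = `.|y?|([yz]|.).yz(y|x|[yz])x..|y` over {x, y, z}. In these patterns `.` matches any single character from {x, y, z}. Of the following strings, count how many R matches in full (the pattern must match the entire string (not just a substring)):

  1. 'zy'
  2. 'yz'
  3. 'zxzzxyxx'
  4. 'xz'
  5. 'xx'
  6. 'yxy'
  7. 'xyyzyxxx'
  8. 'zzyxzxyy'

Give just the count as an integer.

1 → no match
2 → no match
3 → no match
4 → no match
5 → no match
6 → no match
7 → match
8 → no match
Total matched: 1

1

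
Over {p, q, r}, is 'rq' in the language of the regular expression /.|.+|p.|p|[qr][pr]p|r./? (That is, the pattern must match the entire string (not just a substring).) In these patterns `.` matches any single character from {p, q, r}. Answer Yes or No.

Yes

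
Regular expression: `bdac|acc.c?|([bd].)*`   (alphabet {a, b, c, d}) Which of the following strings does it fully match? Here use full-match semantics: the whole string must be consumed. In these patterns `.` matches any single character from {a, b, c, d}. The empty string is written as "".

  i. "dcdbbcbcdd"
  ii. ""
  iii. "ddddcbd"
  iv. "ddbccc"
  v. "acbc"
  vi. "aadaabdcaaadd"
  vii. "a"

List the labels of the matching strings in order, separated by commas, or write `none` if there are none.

i → match
ii → match
iii → no match
iv → no match
v → no match
vi → no match
vii → no match

i, ii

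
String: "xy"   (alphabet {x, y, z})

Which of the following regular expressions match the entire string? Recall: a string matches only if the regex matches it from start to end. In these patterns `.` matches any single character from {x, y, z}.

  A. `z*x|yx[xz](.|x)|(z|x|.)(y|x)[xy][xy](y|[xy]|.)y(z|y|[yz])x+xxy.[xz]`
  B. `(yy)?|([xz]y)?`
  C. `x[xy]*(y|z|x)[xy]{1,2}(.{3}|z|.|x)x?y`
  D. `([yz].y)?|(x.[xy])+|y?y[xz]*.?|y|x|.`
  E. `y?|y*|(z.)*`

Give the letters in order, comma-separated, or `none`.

B

A → no match
B → match
C → no match
D → no match
E → no match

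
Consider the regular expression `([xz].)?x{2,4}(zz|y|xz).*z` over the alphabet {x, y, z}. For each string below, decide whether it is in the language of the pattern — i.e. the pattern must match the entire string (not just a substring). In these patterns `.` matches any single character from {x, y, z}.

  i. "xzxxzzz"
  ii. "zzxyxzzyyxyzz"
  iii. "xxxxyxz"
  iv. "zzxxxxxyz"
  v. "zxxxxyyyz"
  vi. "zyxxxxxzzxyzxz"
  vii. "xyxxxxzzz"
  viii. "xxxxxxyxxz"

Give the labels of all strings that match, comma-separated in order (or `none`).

i → match
ii → no match
iii → match
iv → no match
v → match
vi → match
vii → match
viii → match

i, iii, v, vi, vii, viii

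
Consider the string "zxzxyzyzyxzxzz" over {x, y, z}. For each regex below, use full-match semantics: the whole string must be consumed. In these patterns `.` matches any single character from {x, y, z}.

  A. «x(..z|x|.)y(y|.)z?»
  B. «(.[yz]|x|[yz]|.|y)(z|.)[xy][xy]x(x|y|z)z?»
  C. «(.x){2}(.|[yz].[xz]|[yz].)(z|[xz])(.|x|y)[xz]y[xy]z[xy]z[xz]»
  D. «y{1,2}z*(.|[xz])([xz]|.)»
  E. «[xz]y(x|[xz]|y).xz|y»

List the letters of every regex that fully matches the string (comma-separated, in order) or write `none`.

A → no match — must start with "x"
B → no match
C → match
D → no match — must start with "y"
E → no match

C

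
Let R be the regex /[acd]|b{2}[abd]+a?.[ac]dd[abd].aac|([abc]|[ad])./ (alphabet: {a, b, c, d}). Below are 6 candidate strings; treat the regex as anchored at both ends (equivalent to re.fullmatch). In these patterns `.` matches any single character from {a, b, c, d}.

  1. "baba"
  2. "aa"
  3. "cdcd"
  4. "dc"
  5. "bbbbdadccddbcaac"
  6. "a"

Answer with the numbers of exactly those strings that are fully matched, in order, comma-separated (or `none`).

1 → no match
2 → match
3 → no match
4 → match
5 → match
6 → match

2, 4, 5, 6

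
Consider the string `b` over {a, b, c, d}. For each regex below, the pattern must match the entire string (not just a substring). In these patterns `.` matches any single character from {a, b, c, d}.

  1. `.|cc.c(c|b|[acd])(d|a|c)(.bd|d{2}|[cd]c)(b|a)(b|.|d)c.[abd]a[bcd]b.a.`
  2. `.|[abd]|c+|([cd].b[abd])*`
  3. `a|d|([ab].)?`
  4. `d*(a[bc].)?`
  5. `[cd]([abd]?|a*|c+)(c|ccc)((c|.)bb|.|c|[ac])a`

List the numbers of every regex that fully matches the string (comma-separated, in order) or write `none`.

1, 2

1 → match
2 → match
3 → no match
4 → no match
5 → no match — must end with `a`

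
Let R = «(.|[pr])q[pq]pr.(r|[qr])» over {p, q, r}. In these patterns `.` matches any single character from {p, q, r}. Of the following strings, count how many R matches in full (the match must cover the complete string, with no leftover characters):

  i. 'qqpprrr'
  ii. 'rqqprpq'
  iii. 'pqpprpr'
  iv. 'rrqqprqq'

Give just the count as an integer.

3

i → match
ii → match
iii → match
iv → no match
Total matched: 3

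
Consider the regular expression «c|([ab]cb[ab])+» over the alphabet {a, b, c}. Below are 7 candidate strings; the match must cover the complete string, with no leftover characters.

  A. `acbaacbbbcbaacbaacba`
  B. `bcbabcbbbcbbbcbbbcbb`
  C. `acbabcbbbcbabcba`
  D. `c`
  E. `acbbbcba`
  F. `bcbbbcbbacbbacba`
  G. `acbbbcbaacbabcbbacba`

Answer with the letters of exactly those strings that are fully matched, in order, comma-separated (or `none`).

A → match
B → match
C → match
D → match
E → match
F → match
G → match

A, B, C, D, E, F, G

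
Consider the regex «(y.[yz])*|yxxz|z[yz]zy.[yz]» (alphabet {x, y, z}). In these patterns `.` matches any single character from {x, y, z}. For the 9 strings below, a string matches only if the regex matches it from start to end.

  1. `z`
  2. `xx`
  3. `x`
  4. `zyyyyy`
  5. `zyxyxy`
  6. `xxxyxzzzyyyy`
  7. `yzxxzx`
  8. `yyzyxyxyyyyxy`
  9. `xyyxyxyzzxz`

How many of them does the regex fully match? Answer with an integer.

1. `z` → no match
2. `xx` → no match
3. `x` → no match
4. `zyyyyy` → no match
5. `zyxyxy` → no match
6. `xxxyxzzzyyyy` → no match
7. `yzxxzx` → no match
8 → no match
9. `xyyxyxyzzxz` → no match
Total matched: 0

0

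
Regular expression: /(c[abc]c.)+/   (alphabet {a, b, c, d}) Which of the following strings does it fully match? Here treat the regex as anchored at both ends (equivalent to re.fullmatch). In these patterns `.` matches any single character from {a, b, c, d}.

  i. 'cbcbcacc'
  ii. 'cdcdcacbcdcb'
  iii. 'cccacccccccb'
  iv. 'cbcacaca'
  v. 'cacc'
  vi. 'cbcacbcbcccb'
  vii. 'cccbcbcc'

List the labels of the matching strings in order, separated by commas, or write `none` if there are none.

i, iii, iv, v, vi, vii

i → match
ii → no match
iii → match
iv → match
v → match
vi → match
vii → match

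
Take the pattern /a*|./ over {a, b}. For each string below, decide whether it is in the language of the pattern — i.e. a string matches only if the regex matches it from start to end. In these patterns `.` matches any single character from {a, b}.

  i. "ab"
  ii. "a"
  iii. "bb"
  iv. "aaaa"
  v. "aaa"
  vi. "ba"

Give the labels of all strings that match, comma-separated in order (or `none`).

ii, iv, v

i → no match
ii → match
iii → no match
iv → match
v → match
vi → no match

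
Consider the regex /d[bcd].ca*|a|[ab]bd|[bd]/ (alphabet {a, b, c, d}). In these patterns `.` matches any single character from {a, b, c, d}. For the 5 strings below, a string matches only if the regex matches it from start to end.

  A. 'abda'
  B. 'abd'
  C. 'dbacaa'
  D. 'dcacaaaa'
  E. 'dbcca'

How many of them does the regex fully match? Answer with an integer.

4

A → no match
B → match
C → match
D → match
E → match
Total matched: 4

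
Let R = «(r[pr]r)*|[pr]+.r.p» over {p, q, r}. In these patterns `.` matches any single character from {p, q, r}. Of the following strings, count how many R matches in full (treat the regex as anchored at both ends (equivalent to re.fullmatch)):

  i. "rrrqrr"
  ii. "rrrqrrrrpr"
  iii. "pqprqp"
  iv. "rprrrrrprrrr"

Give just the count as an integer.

i → no match
ii → no match
iii → no match
iv → match
Total matched: 1

1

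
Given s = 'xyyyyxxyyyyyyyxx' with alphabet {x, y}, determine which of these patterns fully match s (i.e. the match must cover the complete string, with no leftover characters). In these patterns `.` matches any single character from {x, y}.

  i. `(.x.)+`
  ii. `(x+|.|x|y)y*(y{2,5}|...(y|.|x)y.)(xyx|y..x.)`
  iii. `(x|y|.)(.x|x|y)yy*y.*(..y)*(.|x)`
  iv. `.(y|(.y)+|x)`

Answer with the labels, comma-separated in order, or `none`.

ii, iii

i → no match
ii → match
iii → match
iv → no match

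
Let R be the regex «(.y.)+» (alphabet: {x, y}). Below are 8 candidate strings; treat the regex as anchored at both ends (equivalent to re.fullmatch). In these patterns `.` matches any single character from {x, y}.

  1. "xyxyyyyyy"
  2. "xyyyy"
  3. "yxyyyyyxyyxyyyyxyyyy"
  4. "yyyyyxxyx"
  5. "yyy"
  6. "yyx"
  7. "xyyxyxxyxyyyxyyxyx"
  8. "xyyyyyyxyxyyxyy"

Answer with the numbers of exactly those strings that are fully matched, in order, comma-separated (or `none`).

1, 4, 5, 6, 7

1. "xyxyyyyyy" → match
2. "xyyyy" → no match
3 → no match
4. "yyyyyxxyx" → match
5. "yyy" → match
6. "yyx" → match
7 → match
8 → no match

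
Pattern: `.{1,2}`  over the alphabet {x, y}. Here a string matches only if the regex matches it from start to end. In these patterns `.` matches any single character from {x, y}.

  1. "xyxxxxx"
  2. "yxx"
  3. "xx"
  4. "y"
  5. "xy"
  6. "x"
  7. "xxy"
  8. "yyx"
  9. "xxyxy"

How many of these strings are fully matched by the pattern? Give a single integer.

1 → no match
2 → no match
3 → match
4 → match
5 → match
6 → match
7 → no match
8 → no match
9 → no match
Total matched: 4

4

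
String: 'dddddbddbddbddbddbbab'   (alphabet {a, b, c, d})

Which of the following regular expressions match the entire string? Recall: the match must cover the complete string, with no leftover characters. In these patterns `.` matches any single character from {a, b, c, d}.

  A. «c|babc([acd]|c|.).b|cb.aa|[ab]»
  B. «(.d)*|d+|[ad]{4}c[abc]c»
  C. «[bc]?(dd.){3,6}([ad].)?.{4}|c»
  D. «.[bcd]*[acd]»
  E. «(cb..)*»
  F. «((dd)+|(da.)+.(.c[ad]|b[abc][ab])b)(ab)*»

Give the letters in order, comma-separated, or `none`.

A → no match
B → no match
C → match
D → no match
E → no match
F → no match

C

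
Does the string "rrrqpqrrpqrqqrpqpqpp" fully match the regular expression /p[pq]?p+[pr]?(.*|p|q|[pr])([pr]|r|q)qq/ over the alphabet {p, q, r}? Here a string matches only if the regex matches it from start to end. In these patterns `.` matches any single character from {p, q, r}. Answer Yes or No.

No

Every match must start with "p", but "rrrqpqrrpqrqqrpqpqpp" does not.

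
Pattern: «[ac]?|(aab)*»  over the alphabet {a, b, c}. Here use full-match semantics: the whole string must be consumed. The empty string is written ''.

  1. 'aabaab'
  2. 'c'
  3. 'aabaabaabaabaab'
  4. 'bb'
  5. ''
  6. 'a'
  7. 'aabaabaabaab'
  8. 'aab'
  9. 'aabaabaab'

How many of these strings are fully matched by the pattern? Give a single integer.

1 → match
2 → match
3 → match
4 → no match
5 → match
6 → match
7 → match
8 → match
9 → match
Total matched: 8

8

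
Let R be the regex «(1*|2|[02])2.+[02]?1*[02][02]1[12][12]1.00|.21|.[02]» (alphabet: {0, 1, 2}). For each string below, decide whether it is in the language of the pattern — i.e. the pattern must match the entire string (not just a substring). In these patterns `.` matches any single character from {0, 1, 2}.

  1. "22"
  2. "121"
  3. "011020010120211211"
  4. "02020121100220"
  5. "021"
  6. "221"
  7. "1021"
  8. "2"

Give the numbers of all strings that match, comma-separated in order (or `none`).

1. "22" → match
2. "121" → match
3 → no match
4 → no match
5. "021" → match
6. "221" → match
7. "1021" → no match
8. "2" → no match

1, 2, 5, 6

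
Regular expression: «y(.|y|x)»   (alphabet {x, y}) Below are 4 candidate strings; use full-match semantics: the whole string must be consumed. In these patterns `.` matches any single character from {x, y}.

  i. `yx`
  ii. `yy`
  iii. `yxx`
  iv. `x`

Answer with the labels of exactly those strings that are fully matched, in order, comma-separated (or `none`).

i, ii

i → match
ii → match
iii → no match
iv → no match — must start with `y`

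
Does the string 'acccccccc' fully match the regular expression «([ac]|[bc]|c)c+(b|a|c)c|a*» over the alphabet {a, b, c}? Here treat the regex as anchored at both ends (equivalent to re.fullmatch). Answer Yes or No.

Yes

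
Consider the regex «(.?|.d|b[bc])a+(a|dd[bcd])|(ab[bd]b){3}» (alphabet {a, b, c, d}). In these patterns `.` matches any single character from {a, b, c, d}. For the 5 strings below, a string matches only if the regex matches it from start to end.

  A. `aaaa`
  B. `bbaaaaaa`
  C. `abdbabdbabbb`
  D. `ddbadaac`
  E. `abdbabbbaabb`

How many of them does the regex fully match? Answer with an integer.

A → match
B → match
C → match
D → no match
E → no match
Total matched: 3

3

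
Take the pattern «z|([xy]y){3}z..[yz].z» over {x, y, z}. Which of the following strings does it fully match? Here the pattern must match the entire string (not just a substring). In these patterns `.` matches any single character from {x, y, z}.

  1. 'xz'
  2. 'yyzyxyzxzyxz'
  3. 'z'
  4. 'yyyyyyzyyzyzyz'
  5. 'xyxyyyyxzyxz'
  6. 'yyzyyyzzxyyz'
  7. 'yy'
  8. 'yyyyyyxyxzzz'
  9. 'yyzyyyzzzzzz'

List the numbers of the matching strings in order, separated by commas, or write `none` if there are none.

3

1. 'xz' → no match
2. 'yyzyxyzxzyxz' → no match
3. 'z' → match
4 → no match
5. 'xyxyyyyxzyxz' → no match
6. 'yyzyyyzzxyyz' → no match
7. 'yy' → no match — must end with 'z'
8. 'yyyyyyxyxzzz' → no match
9. 'yyzyyyzzzzzz' → no match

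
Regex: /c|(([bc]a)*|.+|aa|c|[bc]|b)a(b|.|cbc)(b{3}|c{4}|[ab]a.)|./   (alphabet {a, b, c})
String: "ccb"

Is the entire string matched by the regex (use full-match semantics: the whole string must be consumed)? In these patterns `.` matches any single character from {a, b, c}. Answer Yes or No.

No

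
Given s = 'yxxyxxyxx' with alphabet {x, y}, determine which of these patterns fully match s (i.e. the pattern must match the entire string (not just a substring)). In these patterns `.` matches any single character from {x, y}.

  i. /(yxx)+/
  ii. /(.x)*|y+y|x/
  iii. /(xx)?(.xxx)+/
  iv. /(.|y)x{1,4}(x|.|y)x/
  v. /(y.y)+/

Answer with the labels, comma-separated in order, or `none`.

i

i → match
ii → no match
iii → no match — must end with 'xxx'
iv → no match
v → no match — must end with 'y'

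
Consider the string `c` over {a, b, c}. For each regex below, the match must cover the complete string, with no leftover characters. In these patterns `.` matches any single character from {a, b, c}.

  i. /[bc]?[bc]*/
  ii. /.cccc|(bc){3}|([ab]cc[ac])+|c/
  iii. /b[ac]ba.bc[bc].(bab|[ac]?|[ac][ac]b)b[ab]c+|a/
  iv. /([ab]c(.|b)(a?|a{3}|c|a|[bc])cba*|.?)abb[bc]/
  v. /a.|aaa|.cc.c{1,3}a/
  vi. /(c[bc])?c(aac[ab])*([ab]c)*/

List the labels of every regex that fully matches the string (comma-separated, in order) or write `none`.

i → match
ii → match
iii → no match
iv → no match
v → no match
vi → match

i, ii, vi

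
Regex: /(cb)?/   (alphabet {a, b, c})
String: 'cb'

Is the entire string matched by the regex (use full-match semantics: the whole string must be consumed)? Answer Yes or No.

Yes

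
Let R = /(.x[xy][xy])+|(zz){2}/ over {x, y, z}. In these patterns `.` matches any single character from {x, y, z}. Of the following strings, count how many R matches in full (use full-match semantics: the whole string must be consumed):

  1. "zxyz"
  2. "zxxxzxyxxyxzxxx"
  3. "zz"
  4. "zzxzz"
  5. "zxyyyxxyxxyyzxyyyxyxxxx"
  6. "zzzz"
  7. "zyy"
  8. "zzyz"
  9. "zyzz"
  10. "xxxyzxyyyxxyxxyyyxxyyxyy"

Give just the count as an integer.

1 → no match
2 → no match
3 → no match
4 → no match
5 → no match
6 → match
7 → no match
8 → no match
9 → no match
10 → match
Total matched: 2

2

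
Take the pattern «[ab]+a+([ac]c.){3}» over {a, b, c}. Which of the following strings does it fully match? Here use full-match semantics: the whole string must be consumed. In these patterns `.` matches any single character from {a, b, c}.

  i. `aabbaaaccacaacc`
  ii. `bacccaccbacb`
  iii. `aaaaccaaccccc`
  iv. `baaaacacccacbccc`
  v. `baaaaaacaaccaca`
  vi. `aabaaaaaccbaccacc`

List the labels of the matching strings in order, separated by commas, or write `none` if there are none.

i, iii, v, vi

i → match
ii → no match
iii → match
iv → no match
v → match
vi → match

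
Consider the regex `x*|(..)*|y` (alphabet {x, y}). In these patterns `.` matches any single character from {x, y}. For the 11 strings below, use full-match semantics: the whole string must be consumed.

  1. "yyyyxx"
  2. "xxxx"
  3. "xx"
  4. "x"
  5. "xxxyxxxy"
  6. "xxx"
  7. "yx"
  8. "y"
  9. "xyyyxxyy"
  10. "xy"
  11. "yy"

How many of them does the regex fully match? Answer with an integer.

11

1 → match
2 → match
3 → match
4 → match
5 → match
6 → match
7 → match
8 → match
9 → match
10 → match
11 → match
Total matched: 11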